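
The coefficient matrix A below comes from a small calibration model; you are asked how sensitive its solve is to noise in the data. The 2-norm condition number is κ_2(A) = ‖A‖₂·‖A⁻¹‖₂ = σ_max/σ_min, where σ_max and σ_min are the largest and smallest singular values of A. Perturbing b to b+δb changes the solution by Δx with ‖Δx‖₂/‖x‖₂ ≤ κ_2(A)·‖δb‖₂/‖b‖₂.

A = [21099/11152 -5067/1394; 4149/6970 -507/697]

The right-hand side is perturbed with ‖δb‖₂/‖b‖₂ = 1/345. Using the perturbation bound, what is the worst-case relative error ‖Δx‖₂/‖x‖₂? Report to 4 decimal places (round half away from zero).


form AᵀA = [7275969/1849600 -338013/46240; -338013/46240 15885/1156] with trace 113121/6400 and determinant 3969/6400
char-poly roots: 441/25 and 9/256
so κ_2 = √((441/25) / (9/256)) = 22.4000
worst-case relative error ≤ 22.4000 × 1/345 = 0.0649

0.0649


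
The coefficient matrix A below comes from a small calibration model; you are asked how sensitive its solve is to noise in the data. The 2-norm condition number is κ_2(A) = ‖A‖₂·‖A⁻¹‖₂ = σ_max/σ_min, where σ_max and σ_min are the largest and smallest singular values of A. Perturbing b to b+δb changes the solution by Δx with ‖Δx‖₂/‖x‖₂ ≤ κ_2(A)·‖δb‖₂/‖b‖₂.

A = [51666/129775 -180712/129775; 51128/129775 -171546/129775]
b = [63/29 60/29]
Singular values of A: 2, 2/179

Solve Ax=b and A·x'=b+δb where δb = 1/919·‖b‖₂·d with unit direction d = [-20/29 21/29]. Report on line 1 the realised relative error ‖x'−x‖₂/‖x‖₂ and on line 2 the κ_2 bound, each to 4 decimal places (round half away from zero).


0.1948
0.1948

largest singular value 2, smallest 2/179
condition number: 2 ÷ (2/179) = 179.0000
κ_2(A)·‖δb‖/‖b‖ = 0.1948
solve Ax = b  →  x = [0.4200 -1.4400]
‖b‖₂ = 3.0000 and ‖x‖₂ = 1.5000
re-solving with b+δb shifts x by Δx of norm 0.2922
realised ‖Δx‖/‖x‖ = 0.1948
realised/bound = 1 exactly: the bound is attained for this b and d


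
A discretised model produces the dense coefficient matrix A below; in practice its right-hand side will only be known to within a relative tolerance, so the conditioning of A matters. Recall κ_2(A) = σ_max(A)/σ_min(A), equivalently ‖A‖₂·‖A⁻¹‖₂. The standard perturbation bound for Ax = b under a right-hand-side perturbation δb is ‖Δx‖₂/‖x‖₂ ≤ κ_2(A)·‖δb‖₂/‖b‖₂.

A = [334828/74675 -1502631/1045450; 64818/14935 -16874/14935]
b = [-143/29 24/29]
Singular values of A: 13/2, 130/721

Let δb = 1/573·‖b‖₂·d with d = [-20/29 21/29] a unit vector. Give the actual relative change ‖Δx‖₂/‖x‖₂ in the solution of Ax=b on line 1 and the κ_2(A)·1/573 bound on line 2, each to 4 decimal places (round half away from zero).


0.0022
0.0629

σ_max = 13/2, σ_min = 130/721
condition number: (13/2) ÷ (130/721) = 36.0500
worst-case relative error ≤ 36.0500 × 1/573 = 0.0629
solve Ax = b  →  x = [5.7686 21.4265]
2-norm of b is 5.0000; of x, 22.1894
δb = ε·‖b‖·d = [-0.0060 0.0063]; solving A·Δx = δb gives ‖Δx‖ = 0.0484
dividing the unrounded norms, ‖Δx‖/‖x‖ = 0.0022
tightness: 0.0022 against a bound of 0.0629 (unrounded ratio ≈ 0.0347)


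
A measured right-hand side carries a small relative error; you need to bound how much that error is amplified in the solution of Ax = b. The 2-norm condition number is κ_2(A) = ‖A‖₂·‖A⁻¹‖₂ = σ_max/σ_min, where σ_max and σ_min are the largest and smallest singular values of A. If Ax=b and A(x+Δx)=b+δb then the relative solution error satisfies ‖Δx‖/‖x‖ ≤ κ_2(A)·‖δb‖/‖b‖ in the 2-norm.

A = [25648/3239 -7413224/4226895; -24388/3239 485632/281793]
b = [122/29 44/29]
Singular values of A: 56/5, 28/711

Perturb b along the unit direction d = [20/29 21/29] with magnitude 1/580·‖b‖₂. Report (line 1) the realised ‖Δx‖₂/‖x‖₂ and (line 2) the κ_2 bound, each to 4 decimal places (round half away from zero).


0.0019
0.4903

largest singular value 56/5, smallest 28/711
κ = σ_max/σ_min = (56/5)/(28/711) = 284.4000
κ_2(A)·‖δb‖/‖b‖ = 0.4903
solve Ax = b  →  x = [22.4704 99.0549]
2-norm of b is 4.4721; of x, 101.5716
Δx = A⁻¹·δb where δb = 1/580·4.4721·d; ‖Δx‖ = 0.1958
realised ‖Δx‖/‖x‖ = 0.0019
realised/bound (from unrounded values) ≈ 0.0039


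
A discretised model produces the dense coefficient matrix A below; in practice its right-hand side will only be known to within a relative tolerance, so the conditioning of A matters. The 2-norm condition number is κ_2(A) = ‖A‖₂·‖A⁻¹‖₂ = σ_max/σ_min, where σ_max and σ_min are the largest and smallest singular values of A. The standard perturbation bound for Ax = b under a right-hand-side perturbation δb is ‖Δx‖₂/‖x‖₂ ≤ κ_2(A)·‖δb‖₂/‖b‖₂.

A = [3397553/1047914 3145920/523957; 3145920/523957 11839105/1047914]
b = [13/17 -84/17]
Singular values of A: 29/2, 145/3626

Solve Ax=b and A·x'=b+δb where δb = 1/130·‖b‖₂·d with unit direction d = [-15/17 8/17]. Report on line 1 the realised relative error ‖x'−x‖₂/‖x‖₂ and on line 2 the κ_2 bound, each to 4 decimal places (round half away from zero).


from the listed singular values, σ₁ = 29/2, σ_n = 145/3626
κ = σ_max/σ_min = (29/2)/(145/3626) = 362.6000
worst-case relative error ≤ 362.6000 × 1/130 = 2.7892
solve Ax = b  →  x = [66.0649 -35.5473]
‖b‖ = 5.0000, ‖x‖ = 75.0212
with δb = [-0.0339 0.0181], A·Δx = δb → ‖Δx‖ = 0.9618
realised ‖Δx‖/‖x‖ = 0.0128
so the bound overstates the realised error by a factor of ≈ 217.5615 (computed from the unrounded values)

0.0128
2.7892


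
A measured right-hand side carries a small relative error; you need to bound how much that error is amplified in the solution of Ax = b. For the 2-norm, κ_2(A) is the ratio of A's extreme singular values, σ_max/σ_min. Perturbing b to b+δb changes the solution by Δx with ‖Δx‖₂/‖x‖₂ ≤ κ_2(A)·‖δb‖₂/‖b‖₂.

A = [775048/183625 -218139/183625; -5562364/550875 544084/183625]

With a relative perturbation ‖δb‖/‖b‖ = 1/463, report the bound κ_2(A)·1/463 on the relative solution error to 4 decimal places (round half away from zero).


form AᵀA = [215066200528/1795640625 -20908862968/598546875; -20908862968/598546875 2033207233/199515625] with trace 74676821/574605 and determinant 2085136/7980625
char-poly roots: 3249/25 and 5776/2873025
κ_2(A) = √(λ_max/λ_min) = √((3249/25) / (5776/2873025)) = 254.2500
worst-case relative error ≤ 254.2500 × 1/463 = 0.5491

0.5491


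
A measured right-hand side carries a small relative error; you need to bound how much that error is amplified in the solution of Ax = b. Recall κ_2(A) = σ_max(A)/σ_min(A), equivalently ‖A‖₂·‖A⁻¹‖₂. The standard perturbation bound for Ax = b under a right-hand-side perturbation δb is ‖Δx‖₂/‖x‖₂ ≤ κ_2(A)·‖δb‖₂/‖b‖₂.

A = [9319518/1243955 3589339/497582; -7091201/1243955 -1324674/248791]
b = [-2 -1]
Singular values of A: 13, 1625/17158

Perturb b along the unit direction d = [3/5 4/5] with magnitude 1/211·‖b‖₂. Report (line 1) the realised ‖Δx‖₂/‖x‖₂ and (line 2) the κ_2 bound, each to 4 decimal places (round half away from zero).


0.0053
0.6505

from the listed singular values, σ₁ = 13, σ_n = 1625/17158
condition number: 13 ÷ (1625/17158) = 137.2640
κ_2(A)·‖δb‖/‖b‖ = 0.6505
solve Ax = b  →  x = [14.5081 -15.3451]
‖b‖ = 2.2361, ‖x‖ = 21.1177
δb = ε·‖b‖·d = [0.0064 0.0085]; solving A·Δx = δb gives ‖Δx‖ = 0.1119
relative error = 0.0053
realised/bound (from unrounded values) ≈ 0.0081


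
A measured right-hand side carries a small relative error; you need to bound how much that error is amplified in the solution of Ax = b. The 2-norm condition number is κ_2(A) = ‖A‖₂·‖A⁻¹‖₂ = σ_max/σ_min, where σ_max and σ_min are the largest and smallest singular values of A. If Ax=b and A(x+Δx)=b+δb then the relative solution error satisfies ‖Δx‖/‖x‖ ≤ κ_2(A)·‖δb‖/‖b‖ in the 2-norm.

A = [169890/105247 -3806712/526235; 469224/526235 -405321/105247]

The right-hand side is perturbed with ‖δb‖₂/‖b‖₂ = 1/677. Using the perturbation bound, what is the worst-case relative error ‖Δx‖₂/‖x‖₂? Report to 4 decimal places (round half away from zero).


0.4461

AᵀA = [3258603684/958212025 -2895877656/191642405; -2895877656/191642405 64353578121/958212025]; tr = 8044281/114005, det = 777924/14250625
λ_max, λ_min = (8044281/114005 ± √1617690470393529/324928500625)/2 = 1764/25, 441/570025
σ_max=√(1764/25)=(42/5), σ_min=√(441/570025)=(21/755) → κ = 302.0000
κ_2(A)·‖δb‖/‖b‖ = 0.4461


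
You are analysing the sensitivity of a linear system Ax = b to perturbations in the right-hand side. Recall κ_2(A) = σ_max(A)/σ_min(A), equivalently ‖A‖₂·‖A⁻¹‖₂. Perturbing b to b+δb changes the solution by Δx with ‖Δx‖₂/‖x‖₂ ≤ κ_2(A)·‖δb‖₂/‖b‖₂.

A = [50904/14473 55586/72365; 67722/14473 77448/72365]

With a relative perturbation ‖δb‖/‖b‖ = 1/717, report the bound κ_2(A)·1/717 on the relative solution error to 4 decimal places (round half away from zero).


AᵀA = [7177486500/209467729 1614896640/209467729; 1614896640/209467729 363519844/209467729]; tr = 4486024/124609, det = 3600/124609
char-poly roots: 36 and 100/124609
σ_max=√36=6, σ_min=√(100/124609)=(10/353) → κ = 211.8000
bound on ‖Δx‖/‖x‖: κ·ε = 211.8000·1/717 = 0.2954

0.2954


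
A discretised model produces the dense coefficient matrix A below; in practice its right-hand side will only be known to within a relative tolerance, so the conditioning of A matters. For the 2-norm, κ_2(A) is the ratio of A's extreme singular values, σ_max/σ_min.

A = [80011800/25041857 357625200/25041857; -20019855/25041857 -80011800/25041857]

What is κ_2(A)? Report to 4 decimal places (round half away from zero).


186.2125

form AᵀA = [4046807099025/373048543729 17975050929000/373048543729; 17975050929000/373048543729 79891535880000/373048543729] with trace 49933577025/221920609 and determinant 324000000/221920609
eigenvalues of AᵀA: λ = (tr ± √(tr²−4·det))/2 = 225, 1440000/221920609
κ_2(A) = √(λ_max/λ_min) = √(225 / (1440000/221920609)) = 186.2125


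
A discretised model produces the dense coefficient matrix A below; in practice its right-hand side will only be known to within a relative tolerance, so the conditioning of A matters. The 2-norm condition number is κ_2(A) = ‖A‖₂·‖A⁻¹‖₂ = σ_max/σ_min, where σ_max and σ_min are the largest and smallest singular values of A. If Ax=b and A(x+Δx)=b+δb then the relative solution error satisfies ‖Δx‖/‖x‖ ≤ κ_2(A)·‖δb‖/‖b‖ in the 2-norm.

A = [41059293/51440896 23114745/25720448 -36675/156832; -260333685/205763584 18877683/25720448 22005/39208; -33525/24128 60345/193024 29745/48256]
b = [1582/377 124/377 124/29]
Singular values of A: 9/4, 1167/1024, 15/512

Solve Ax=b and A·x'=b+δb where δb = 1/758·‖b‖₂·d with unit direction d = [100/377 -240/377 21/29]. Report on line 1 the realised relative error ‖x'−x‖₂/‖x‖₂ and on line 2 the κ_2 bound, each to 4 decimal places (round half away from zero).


largest singular value 9/4, smallest 15/512
κ_2(A) = (9/4) / (15/512) = 76.8000
perturbation bound = 76.8000·1/758 = 0.1013
solve Ax = b  →  x = [51.2020 -7.9228 126.3726]
‖b‖₂ = 6.0000 and ‖x‖₂ = 136.5813
with δb = [0.0021 -0.0050 0.0057], A·Δx = δb → ‖Δx‖ = 0.2702
dividing the unrounded norms, ‖Δx‖/‖x‖ = 0.0020
so the bound overstates the realised error by a factor of ≈ 51.2180 (computed from the unrounded values)

0.0020
0.1013


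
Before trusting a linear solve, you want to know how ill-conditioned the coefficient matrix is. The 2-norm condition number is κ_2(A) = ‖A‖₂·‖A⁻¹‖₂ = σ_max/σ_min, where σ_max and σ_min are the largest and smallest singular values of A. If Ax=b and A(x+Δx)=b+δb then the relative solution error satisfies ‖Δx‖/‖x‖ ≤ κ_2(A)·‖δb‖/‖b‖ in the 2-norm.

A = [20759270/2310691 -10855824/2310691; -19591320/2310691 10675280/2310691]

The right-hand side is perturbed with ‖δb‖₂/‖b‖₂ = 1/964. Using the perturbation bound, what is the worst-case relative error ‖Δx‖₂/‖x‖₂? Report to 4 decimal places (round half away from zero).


0.1216

AᵀA = [968807503300/6348743041 -516648998880/6348743041; -516648998880/6348743041 275636763136/6348743041]; tr = 4306035524/21967969, det = 61465600/21967969
λ_max, λ_min = (4306035524/21967969 ± √18536540836368488976/482591661984961)/2 = 196, 313600/21967969
κ = σ_max/σ_min = 14/(560/4687) = 117.1750
κ_2(A)·‖δb‖/‖b‖ = 0.1216


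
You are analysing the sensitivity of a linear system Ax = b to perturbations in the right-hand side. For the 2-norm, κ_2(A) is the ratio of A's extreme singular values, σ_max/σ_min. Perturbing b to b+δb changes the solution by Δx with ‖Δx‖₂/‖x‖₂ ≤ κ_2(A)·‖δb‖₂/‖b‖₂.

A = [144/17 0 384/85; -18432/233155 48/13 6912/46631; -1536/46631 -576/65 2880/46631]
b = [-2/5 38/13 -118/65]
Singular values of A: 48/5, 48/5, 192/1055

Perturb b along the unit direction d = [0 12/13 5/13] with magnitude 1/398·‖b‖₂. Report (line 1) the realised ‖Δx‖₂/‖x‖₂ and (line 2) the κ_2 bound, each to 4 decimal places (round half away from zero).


σ_max = 48/5, σ_min = 192/1055
κ_2(A) = (48/5) / (192/1055) = 52.7500
perturbation bound = 52.7500·1/398 = 0.1325
solve Ax = b  →  x = [-5.2083 0.2917 9.6771]
‖b‖₂ = 3.4641 and ‖x‖₂ = 10.9935
with δb = [0.0000 0.0080 0.0033], A·Δx = δb → ‖Δx‖ = 0.0478
dividing the unrounded norms, ‖Δx‖/‖x‖ = 0.0044
realised/bound (from unrounded values) ≈ 0.0328

0.0044
0.1325


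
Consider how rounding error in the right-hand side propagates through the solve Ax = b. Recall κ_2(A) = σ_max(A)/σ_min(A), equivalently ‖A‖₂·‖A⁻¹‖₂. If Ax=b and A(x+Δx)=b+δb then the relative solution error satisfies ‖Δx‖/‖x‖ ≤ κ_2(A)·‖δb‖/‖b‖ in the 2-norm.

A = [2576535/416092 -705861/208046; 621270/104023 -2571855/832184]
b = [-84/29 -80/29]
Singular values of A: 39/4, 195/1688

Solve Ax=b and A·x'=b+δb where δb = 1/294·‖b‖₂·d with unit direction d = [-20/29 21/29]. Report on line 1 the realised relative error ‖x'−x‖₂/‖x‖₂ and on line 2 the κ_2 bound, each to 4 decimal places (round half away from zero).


0.2871
0.2871

σ_max = 39/4, σ_min = 195/1688
κ = σ_max/σ_min = (39/4)/(195/1688) = 84.4000
bound on ‖Δx‖/‖x‖: κ·ε = 84.4000·1/294 = 0.2871
solve Ax = b  →  x = [-0.3620 0.1931]
2-norm of b is 4.0000; of x, 0.4103
δb = ε·‖b‖·d = [-0.0094 0.0099]; solving A·Δx = δb gives ‖Δx‖ = 0.1178
realised ‖Δx‖/‖x‖ = 0.2871
realised/bound = 1 exactly: the bound is attained for this b and d


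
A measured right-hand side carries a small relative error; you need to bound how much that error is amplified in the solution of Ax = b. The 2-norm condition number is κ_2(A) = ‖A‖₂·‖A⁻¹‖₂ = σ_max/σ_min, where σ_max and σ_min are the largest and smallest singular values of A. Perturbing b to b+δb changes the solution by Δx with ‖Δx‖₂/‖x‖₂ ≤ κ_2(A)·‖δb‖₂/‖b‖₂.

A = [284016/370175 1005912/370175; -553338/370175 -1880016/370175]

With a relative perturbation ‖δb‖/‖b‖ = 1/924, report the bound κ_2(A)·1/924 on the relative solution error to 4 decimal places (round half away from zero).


M = AᵀA = [10708596/3793205 36705312/3793205; 36705312/3793205 125849664/3793205]. tr(M)=27311652/758641, det(M)=20736/758641
eigenvalues of AᵀA: λ = (tr ± √(tr²−4·det))/2 = 36, 576/758641
κ_2(A) = √(λ_max/λ_min) = √(36 / (576/758641)) = 217.7500
worst-case relative error ≤ 217.7500 × 1/924 = 0.2357

0.2357


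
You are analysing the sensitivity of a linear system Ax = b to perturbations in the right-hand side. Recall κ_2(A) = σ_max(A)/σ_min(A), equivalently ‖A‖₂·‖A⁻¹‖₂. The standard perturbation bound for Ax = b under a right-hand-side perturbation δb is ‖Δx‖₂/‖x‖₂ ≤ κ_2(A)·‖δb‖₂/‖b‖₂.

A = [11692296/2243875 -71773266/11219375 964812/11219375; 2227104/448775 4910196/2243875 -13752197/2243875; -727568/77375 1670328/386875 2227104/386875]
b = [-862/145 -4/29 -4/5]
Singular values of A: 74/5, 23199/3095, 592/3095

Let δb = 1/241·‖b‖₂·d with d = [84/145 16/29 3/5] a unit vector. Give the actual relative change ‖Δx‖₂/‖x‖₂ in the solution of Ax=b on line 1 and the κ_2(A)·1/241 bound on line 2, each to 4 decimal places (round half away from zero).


from the listed singular values, σ₁ = 74/5, σ_n = 592/3095
condition number: (74/5) ÷ (592/3095) = 77.3750
κ_2(A)·‖δb‖/‖b‖ = 0.3211
solve Ax = b  →  x = [-12.6554 -9.5623 -13.6391]
‖b‖₂ = 6.0000 and ‖x‖₂ = 20.9194
re-solving with b+δb shifts x by Δx of norm 0.1302
relative error = 0.0062
so the bound overstates the realised error by a factor of ≈ 51.6012 (computed from the unrounded values)

0.0062
0.3211


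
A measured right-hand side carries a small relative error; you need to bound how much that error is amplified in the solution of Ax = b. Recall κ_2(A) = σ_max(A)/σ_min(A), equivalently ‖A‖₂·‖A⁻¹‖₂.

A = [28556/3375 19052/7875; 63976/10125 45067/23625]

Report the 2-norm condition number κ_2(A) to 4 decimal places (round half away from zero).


141.7500

AᵀA = [457277392/4100625 311185864/9568125; 311185864/9568125 211913713/22325625]; tr = 38902105/321489, det = 234256/321489
char-poly roots: 121 and 1936/321489
so κ_2 = √(121 / (1936/321489)) = 141.7500


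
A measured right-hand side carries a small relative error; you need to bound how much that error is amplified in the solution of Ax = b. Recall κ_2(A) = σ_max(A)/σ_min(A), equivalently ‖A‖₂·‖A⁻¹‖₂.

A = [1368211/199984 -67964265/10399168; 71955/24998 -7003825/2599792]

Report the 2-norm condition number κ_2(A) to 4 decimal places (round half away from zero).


M = AᵀA = [2203362750121/39993600256 -8393552482455/159974401024; -8393552482455/159974401024 31976321604025/639897604096]. tr(M)=79940696321/760877056, det(M)=1766100625/12174032896
solving λ² − 79940696321/760877056·λ + 1766100625/12174032896 = 0 gives λ = 1681/16, 1050625/760877056
σ_max=√(1681/16)=(41/4), σ_min=√(1050625/760877056)=(1025/27584) → κ = 275.8400

275.8400


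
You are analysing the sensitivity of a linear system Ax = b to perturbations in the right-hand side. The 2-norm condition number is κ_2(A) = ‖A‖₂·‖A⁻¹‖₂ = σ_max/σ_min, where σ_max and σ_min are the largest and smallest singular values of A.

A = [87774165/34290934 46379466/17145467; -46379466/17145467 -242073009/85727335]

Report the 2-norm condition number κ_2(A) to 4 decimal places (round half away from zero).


M = AᵀA = [19391823433089/1398178542916 25451265331359/1747723178645; 25451265331359/1747723178645 133621537868541/8738615893225]. tr(M)=1211987797029/41562976900, det(M)=13286025/1662519076
char-poly roots: 729/25 and 455625/1662519076
so κ_2 = √((729/25) / (455625/1662519076)) = 326.1920

326.1920


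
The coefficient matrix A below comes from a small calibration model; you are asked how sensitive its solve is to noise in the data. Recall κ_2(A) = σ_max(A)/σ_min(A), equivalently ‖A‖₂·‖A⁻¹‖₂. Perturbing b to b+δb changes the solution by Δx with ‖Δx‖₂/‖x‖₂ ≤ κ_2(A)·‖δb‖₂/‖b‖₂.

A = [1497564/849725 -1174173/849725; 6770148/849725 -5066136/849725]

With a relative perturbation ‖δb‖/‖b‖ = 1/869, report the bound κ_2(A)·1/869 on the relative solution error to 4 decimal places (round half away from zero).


M = AᵀA = [228804768/3436205 -857986668/17181025; -857986668/17181025 643531617/17181025]. tr(M)=1787555457/17181025, det(M)=108243216/429525625
solving λ² − 1787555457/17181025·λ + 108243216/429525625 = 0 gives λ = 2601/25, 41616/17181025
σ_max=√(2601/25)=(51/5), σ_min=√(41616/17181025)=(204/4145) → κ = 207.2500
perturbation bound = 207.2500·1/869 = 0.2385

0.2385


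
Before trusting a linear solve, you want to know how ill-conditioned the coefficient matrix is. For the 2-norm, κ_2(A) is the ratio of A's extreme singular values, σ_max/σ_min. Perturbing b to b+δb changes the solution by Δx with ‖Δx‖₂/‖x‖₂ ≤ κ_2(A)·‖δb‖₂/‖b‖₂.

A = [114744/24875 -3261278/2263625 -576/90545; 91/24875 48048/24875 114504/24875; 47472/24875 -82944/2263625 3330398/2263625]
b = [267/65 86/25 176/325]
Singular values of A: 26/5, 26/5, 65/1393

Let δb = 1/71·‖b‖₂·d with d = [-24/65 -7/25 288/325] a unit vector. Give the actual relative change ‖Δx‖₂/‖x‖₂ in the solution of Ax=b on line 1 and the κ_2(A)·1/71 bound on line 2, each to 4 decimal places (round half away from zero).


from the listed singular values, σ₁ = 26/5, σ_n = 65/1393
κ_2(A) = (26/5) / (65/1393) = 111.4400
worst-case relative error ≤ 111.4400 × 1/71 = 1.5696
solve Ax = b  →  x = [12.7397 38.0050 -15.2104]
2-norm of b is 5.3852; of x, 42.8723
δb = ε·‖b‖·d = [-0.0280 -0.0212 0.0672]; solving A·Δx = δb gives ‖Δx‖ = 1.6255
realised ‖Δx‖/‖x‖ = 0.0379
tightness: 0.0379 against a bound of 1.5696 (unrounded ratio ≈ 0.0242)

0.0379
1.5696


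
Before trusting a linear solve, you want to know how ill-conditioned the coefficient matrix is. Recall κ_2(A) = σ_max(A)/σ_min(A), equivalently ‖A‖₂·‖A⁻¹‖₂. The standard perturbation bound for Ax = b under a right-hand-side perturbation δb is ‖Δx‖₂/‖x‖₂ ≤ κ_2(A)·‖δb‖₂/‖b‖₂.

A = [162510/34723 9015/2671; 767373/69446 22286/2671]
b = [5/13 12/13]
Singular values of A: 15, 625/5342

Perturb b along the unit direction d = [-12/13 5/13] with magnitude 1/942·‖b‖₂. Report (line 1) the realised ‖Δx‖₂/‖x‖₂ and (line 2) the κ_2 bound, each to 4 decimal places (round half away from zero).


σ_max = 15, σ_min = 625/5342
condition number: 15 ÷ (625/5342) = 128.2080
perturbation bound = 128.2080·1/942 = 0.1361
solve Ax = b  →  x = [0.0533 0.0400]
‖b‖₂ = 1.0000 and ‖x‖₂ = 0.0667
Δx = A⁻¹·δb where δb = 1/942·1.0000·d; ‖Δx‖ = 0.0091
relative error = 0.1361
realised/bound = 1 exactly: the bound is attained for this b and d

0.1361
0.1361


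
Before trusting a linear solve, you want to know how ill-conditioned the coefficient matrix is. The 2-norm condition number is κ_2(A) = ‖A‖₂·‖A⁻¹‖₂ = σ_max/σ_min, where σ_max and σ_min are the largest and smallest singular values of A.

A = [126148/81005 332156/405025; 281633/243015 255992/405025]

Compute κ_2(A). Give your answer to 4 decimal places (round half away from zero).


142.9500

M = AᵀA = [523616489/138955977 465407624/231593295; 465407624/231593295 413787088/385988825]. tr(M)=989088001/204347025, det(M)=234256/204347025
λ_max, λ_min = (989088001/204347025 ± √978103595655422401/41757706626350625)/2 = 121/25, 1936/8173881
so κ_2 = √((121/25) / (1936/8173881)) = 142.9500


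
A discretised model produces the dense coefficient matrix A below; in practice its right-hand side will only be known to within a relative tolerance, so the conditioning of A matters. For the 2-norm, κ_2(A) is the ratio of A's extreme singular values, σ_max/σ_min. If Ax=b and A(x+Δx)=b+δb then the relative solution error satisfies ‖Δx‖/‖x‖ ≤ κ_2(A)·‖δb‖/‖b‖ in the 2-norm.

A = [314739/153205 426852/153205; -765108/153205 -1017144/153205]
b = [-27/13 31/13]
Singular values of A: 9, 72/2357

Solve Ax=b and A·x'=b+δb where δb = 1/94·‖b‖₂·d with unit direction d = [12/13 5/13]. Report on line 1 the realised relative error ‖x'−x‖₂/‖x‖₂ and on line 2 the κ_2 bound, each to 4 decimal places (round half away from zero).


from the listed singular values, σ₁ = 9, σ_n = 72/2357
κ_2(A) = 9 / (72/2357) = 294.6250
perturbation bound = 294.6250·1/94 = 3.1343
solve Ax = b  →  x = [25.9889 -19.9083]
‖b‖ = 3.1623, ‖x‖ = 32.7378
δb = ε·‖b‖·d = [0.0311 0.0129]; solving A·Δx = δb gives ‖Δx‖ = 1.1013
relative error = 0.0336
so the bound overstates the realised error by a factor of ≈ 93.1734 (computed from the unrounded values)

0.0336
3.1343


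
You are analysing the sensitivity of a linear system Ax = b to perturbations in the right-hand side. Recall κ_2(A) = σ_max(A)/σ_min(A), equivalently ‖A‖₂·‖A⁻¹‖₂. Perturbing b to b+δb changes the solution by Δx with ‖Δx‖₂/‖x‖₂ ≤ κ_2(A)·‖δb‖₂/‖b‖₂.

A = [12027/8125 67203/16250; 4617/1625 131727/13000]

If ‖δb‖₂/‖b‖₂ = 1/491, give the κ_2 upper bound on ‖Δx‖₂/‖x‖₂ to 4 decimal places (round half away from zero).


M = AᵀA = [4009266/390625 109098171/3125000; 109098171/3125000 2994437601/25000000]. tr(M)=5201649/40000, det(M)=10556001/1000000
eigenvalues of AᵀA: λ = (tr ± √(tr²−4·det))/2 = 3249/25, 3249/40000
κ_2(A) = √(λ_max/λ_min) = √((3249/25) / (3249/40000)) = 40.0000
κ_2(A)·‖δb‖/‖b‖ = 0.0815

0.0815


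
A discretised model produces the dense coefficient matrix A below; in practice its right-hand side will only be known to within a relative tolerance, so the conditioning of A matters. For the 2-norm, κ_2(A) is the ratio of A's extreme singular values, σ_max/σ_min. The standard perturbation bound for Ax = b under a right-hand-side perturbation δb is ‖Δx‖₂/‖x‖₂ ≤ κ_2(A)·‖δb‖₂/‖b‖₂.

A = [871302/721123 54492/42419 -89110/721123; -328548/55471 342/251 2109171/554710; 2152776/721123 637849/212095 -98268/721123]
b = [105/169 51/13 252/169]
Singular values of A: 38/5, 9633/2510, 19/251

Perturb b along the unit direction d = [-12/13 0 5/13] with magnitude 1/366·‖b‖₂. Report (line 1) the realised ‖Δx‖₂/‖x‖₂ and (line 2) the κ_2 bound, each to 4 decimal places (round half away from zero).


0.1749
0.2743

from the listed singular values, σ₁ = 38/5, σ_n = 19/251
condition number: (38/5) ÷ (19/251) = 100.4000
perturbation bound = 100.4000·1/366 = 0.2743
solve Ax = b  →  x = [-0.2068 0.7216 0.4510]
‖b‖₂ = 4.2426 and ‖x‖₂ = 0.8757
δb = ε·‖b‖·d = [-0.0107 0.0000 0.0045]; solving A·Δx = δb gives ‖Δx‖ = 0.1531
realised ‖Δx‖/‖x‖ = 0.1749
so the bound overstates the realised error by a factor of ≈ 1.5687 (computed from the unrounded values)


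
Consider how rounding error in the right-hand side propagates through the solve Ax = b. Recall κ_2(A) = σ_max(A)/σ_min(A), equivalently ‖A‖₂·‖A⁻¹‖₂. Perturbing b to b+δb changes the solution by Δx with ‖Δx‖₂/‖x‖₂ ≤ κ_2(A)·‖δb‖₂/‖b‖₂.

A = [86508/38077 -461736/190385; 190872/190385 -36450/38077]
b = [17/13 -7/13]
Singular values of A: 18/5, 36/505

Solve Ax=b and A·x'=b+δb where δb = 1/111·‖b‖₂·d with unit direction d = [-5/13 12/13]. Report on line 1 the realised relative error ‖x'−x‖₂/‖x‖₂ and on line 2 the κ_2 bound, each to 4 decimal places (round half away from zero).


0.0127
0.4550

σ_max = 18/5, σ_min = 36/505
κ_2(A) = (18/5) / (36/505) = 50.5000
worst-case relative error ≤ 50.5000 × 1/111 = 0.4550
solve Ax = b  →  x = [-9.9665 -9.8755]
‖b‖ = 1.4142, ‖x‖ = 14.0305
Δx = A⁻¹·δb where δb = 1/111·1.4142·d; ‖Δx‖ = 0.1787
realised ‖Δx‖/‖x‖ = 0.0127
tightness: 0.0127 against a bound of 0.4550 (unrounded ratio ≈ 0.0280)


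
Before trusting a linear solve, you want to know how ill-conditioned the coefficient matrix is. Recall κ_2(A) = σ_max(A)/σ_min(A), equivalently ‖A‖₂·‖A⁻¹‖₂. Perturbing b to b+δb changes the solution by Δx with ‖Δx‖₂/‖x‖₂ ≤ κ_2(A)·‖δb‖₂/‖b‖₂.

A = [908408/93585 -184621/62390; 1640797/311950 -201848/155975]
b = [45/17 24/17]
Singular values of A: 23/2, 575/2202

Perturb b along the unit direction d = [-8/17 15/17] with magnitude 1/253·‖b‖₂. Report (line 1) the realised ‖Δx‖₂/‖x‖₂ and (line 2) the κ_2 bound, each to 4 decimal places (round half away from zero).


0.1741
0.1741

largest singular value 23/2, smallest 575/2202
κ_2(A) = (23/2) / (575/2202) = 44.0400
worst-case relative error ≤ 44.0400 × 1/253 = 0.1741
solve Ax = b  →  x = [0.2504 -0.0730]
2-norm of b is 3.0000; of x, 0.2609
re-solving with b+δb shifts x by Δx of norm 0.0454
realised ‖Δx‖/‖x‖ = 0.1741
tightness: 0.1741 against a bound of 0.1741; the bound is attained (ratio 1)


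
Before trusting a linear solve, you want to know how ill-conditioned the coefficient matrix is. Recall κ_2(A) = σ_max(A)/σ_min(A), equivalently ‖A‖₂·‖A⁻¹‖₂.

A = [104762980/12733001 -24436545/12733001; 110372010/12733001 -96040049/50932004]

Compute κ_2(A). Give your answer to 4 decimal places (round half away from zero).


AᵀA = [27535389500500/192781586761 -12390198780645/385563173522; -12390198780645/385563173522 22328188723561/3084505388176]; tr = 275368483481/1834922896, det = 144120025/114682681
solving λ² − 275368483481/1834922896·λ + 144120025/114682681 = 0 gives λ = 2401/16, 960400/114682681
so κ_2 = √((2401/16) / (960400/114682681)) = 133.8625

133.8625


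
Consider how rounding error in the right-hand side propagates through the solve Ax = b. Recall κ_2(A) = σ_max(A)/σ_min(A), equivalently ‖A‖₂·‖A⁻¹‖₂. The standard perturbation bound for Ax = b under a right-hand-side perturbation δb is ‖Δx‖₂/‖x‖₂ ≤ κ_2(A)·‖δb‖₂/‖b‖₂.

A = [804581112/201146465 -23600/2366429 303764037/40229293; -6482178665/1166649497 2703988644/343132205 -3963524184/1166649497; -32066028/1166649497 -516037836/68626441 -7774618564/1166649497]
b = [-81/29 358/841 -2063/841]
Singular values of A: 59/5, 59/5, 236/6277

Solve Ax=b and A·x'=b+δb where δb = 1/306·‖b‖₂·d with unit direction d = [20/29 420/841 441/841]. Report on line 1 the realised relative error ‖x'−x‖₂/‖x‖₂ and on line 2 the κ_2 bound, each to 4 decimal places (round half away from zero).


from the listed singular values, σ₁ = 59/5, σ_n = 236/6277
κ_2(A) = (59/5) / (236/6277) = 313.8500
perturbation bound = 313.8500·1/306 = 1.0257
solve Ax = b  →  x = [64.8919 30.8458 -34.7050]
‖b‖₂ = 3.7417 and ‖x‖₂ = 79.7926
δb = ε·‖b‖·d = [0.0084 0.0061 0.0064]; solving A·Δx = δb gives ‖Δx‖ = 0.3252
realised ‖Δx‖/‖x‖ = 0.0041
realised/bound (from unrounded values) ≈ 0.0040

0.0041
1.0257


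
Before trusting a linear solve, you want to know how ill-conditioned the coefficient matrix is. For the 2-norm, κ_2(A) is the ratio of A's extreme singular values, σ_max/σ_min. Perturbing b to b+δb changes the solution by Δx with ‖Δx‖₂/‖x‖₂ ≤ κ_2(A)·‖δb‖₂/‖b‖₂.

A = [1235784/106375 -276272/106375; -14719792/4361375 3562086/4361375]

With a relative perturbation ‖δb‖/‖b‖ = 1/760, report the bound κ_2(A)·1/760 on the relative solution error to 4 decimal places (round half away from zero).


M = AᵀA = [4454130812224/30434547025 -40086246816/1217381881; -40086246816/1217381881 225588526564/30434547025]. tr(M)=2783890148/18105025, det(M)=236421376/452625625
solving λ² − 2783890148/18105025·λ + 236421376/452625625 = 0 gives λ = 3844/25, 61504/18105025
κ = σ_max/σ_min = (62/5)/(248/4255) = 212.7500
κ_2(A)·‖δb‖/‖b‖ = 0.2799

0.2799


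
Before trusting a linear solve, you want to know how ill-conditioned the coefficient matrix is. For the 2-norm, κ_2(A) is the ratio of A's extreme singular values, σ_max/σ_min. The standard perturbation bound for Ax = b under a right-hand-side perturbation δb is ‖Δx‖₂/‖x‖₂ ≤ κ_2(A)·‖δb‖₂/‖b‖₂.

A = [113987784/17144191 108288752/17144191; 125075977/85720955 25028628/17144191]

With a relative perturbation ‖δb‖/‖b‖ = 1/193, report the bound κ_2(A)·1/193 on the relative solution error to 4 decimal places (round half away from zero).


AᵀA = [202542755831809/4371256470025 38577307830516/874251294005; 38577307830516/874251294005 7348534223248/174850258801]; tr = 459281939849/5197689025, det = 1249198336/5197689025
solving λ² − 459281939849/5197689025·λ + 1249198336/5197689025 = 0 gives λ = 2209/25, 565504/207907561
σ_max=√(2209/25)=(47/5), σ_min=√(565504/207907561)=(752/14419) → κ = 180.2375
worst-case relative error ≤ 180.2375 × 1/193 = 0.9339

0.9339


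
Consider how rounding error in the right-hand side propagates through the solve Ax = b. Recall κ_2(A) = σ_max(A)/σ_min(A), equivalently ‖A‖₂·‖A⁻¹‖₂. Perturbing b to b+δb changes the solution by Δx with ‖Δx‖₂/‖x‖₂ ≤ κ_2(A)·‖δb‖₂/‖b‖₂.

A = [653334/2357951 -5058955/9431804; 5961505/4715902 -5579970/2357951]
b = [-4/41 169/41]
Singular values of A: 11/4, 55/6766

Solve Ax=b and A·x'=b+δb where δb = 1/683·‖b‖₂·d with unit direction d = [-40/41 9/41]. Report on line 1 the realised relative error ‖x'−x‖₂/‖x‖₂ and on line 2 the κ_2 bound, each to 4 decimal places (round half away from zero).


σ_max = 11/4, σ_min = 55/6766
κ_2(A) = (11/4) / (55/6766) = 338.3000
worst-case relative error ≤ 338.3000 × 1/683 = 0.4953
solve Ax = b  →  x = [109.2299 56.6075]
2-norm of b is 4.1231; of x, 123.0268
δb = ε·‖b‖·d = [-0.0059 0.0013]; solving A·Δx = δb gives ‖Δx‖ = 0.7426
dividing the unrounded norms, ‖Δx‖/‖x‖ = 0.0060
realised/bound (from unrounded values) ≈ 0.0122

0.0060
0.4953


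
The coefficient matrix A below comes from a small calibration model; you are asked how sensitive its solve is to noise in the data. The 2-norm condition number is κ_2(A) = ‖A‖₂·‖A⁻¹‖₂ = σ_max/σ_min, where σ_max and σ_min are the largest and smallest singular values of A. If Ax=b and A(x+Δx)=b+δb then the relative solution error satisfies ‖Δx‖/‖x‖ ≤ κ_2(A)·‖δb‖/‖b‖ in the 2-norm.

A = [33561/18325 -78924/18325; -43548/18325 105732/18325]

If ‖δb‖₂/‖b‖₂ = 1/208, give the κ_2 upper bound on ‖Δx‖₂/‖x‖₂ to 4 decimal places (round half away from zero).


0.8810

M = AᵀA = [120910761/13432225 -58025484/2686445; -58025484/2686445 696330144/13432225]. tr(M)=163448181/2686445, det(M)=37015056/335805625
λ_max, λ_min = (163448181/2686445 ± √667803145675526289/180424668450625)/2 = 1521/25, 24336/13432225
κ = σ_max/σ_min = (39/5)/(156/3665) = 183.2500
κ_2(A)·‖δb‖/‖b‖ = 0.8810


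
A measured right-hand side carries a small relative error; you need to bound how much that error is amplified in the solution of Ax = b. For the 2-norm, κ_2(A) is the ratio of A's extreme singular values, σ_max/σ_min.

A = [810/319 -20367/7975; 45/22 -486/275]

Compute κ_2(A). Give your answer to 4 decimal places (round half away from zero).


AᵀA = [4327425/407044 -5138721/508805; -5138721/508805 24538221/2544025]; tr = 245349/12100, det = 6561/12100
λ_max, λ_min = (245349/12100 ± √59878579401/146410000)/2 = 81/4, 81/3025
κ = σ_max/σ_min = (9/2)/(9/55) = 27.5000

27.5000


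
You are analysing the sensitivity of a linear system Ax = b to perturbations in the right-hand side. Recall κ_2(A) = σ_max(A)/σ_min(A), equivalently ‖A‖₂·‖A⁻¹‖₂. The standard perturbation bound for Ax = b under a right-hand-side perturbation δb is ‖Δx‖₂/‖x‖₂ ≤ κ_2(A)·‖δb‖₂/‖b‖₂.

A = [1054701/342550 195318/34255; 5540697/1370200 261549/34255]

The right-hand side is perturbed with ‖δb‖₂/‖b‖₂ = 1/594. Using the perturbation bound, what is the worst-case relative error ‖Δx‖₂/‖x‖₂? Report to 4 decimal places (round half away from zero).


0.4342

AᵀA = [1939905217449/75097921600 90926884773/1877448040; 90926884773/1877448040 4262280021/46936201]; tr = 30309872841/259854400, det = 531441/2598544
eigenvalues of AᵀA: λ = (tr ± √(tr²−4·det))/2 = 2916/25, 18225/10394176
κ_2(A) = √(λ_max/λ_min) = √((2916/25) / (18225/10394176)) = 257.9200
bound on ‖Δx‖/‖x‖: κ·ε = 257.9200·1/594 = 0.4342


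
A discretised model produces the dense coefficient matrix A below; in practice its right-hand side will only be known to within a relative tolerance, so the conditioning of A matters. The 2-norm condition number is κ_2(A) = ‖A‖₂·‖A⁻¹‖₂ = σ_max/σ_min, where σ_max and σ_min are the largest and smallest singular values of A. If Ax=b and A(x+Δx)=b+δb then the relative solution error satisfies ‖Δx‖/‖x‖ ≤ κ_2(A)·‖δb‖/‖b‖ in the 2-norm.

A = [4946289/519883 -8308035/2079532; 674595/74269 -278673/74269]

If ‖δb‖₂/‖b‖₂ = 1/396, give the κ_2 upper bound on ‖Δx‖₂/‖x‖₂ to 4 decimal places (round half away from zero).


0.8706

M = AᵀA = [55605965706/321377329 -92675694375/1285509316; -92675694375/1285509316 154468275921/5142037264]. tr(M)=6178483593/30426256, det(M)=10556001/30426256
solving λ² − 6178483593/30426256·λ + 10556001/30426256 = 0 gives λ = 3249/16, 3249/1901641
κ = σ_max/σ_min = (57/4)/(57/1379) = 344.7500
κ_2(A)·‖δb‖/‖b‖ = 0.8706


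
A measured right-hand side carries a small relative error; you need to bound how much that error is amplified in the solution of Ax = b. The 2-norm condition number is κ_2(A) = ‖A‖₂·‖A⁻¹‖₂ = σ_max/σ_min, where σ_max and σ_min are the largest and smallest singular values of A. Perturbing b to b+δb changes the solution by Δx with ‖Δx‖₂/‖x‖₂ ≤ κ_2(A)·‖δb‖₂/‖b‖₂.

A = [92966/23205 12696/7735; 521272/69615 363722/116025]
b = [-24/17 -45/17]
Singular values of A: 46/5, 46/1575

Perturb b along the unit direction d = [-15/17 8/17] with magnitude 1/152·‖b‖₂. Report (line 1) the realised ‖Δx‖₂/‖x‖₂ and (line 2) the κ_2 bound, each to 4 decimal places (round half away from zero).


2.0724
2.0724

σ_max = 46/5, σ_min = 46/1575
condition number: (46/5) ÷ (46/1575) = 315.0000
perturbation bound = 315.0000·1/152 = 2.0724
solve Ax = b  →  x = [-0.3010 -0.1254]
‖b‖₂ = 3.0000 and ‖x‖₂ = 0.3261
with δb = [-0.0174 0.0093], A·Δx = δb → ‖Δx‖ = 0.6758
relative error = 2.0724
realised/bound = 1 exactly: the bound is attained for this b and d


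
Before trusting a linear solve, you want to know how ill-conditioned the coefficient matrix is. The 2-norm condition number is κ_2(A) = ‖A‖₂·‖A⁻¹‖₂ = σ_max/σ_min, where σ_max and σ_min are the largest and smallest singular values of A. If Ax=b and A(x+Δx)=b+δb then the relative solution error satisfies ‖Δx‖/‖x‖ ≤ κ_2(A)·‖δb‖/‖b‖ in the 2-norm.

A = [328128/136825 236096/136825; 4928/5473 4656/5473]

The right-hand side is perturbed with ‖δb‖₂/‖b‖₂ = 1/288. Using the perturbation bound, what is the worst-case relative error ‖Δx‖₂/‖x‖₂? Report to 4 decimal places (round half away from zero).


AᵀA = [726900736/110775625 543255552/110775625; 543255552/110775625 410001664/110775625]; tr = 45476096/4431025, det = 1048576/4431025
solving λ² − 45476096/4431025·λ + 1048576/4431025 = 0 gives λ = 256/25, 4096/177241
κ_2(A) = √(λ_max/λ_min) = √((256/25) / (4096/177241)) = 21.0500
worst-case relative error ≤ 21.0500 × 1/288 = 0.0731

0.0731


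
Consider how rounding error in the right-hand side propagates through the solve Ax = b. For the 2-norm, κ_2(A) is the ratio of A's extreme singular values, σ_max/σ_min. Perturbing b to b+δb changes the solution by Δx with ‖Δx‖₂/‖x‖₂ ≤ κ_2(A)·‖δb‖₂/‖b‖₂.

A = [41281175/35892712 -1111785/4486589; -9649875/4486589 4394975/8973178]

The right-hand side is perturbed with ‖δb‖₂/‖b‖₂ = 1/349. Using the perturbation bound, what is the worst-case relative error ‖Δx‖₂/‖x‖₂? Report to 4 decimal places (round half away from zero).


0.5902

form AᵀA = [26518411800625/4457739704896 -745811863875/557217463112; -745811863875/557217463112 83944874725/278608731556] with trace 16574378225/2651838016 and determinant 9765625/10607352064
solving λ² − 16574378225/2651838016·λ + 9765625/10607352064 = 0 gives λ = 25/4, 390625/2651838016
κ_2(A) = √(λ_max/λ_min) = √((25/4) / (390625/2651838016)) = 205.9840
perturbation bound = 205.9840·1/349 = 0.5902
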